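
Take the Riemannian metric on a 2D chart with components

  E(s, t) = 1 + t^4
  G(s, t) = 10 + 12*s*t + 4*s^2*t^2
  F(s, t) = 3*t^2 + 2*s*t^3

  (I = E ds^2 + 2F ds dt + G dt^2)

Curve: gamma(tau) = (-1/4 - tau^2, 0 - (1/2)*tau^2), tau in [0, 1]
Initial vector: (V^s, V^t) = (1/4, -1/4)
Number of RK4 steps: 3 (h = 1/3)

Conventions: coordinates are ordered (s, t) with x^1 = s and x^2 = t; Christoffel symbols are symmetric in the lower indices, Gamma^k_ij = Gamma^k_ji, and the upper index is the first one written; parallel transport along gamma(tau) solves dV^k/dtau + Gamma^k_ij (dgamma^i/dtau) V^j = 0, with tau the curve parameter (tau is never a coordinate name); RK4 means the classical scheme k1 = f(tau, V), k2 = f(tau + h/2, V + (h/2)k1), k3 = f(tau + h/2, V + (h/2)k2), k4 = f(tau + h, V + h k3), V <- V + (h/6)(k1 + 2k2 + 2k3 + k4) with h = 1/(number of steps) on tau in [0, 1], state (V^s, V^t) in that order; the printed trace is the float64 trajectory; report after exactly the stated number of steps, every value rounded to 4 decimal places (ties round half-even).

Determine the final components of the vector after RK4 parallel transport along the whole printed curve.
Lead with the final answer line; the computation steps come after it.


Answer: V^s = 0.2515, V^t = -0.1950

gamma'(tau) = (-2*tau, -tau); f(tau, V)^k = -Gamma^k_ij(gamma(tau)) gamma'^i(tau) V^j; h = 1/3; intermediate values shown to 6 dp
curve data and Christoffel symbols at the stage parameters:
  tau = 0.000000: gamma = (-0.250000, 0.000000), gamma' = (0.000000, 0.000000); Gamma_sss = 0.000000, Gamma_sst = 0.000000, Gamma_stt = 0.000000, Gamma_tss = 0.000000, Gamma_tst = 0.000000, Gamma_ttt = -0.150000
  tau = 0.166667: gamma = (-0.277778, -0.013889), gamma' = (-0.333333, -0.166667); Gamma_sss = 0.000000, Gamma_sst = -0.000001, Gamma_stt = -0.000011, Gamma_tss = 0.000000, Gamma_tst = -0.008316, Gamma_ttt = -0.166324
  tau = 0.333333: gamma = (-0.361111, -0.055556), gamma' = (-0.666667, -0.333333); Gamma_sss = 0.000000, Gamma_sst = -0.000033, Gamma_stt = -0.000218, Gamma_tss = 0.000000, Gamma_tst = -0.032980, Gamma_ttt = -0.214369
  tau = 0.500000: gamma = (-0.500000, -0.125000), gamma' = (-1.000000, -0.500000); Gamma_sss = 0.000000, Gamma_sst = -0.000363, Gamma_stt = -0.001451, Gamma_tss = 0.000000, Gamma_tst = -0.072567, Gamma_ttt = -0.290269
  tau = 0.666667: gamma = (-0.694444, -0.222222), gamma' = (-1.333333, -0.666667); Gamma_sss = 0.000000, Gamma_sst = -0.001837, Gamma_stt = -0.005740, Gamma_tss = 0.000000, Gamma_tst = -0.123060, Gamma_ttt = -0.384561
  tau = 0.833333: gamma = (-0.944444, -0.347222), gamma' = (-1.666667, -0.833333); Gamma_sss = 0.000000, Gamma_sst = -0.005822, Gamma_stt = -0.015837, Gamma_tss = 0.000000, Gamma_tst = -0.176552, Gamma_ttt = -0.480221
  tau = 1.000000: gamma = (-1.250000, -0.500000), gamma' = (-2.000000, -1.000000); Gamma_sss = 0.000000, Gamma_sst = -0.013072, Gamma_stt = -0.032680, Gamma_tss = 0.000000, Gamma_tst = -0.222222, Gamma_ttt = -0.555556
step 0: V^s = 0.2500, V^t = -0.2500
step 1: k1 = (0.000000, 0.000000), k2 = (0.000000, 0.007277), k3 = (0.000000, 0.007240), k4 = (0.000021, 0.020387); V <- V + (h/6)(k1 + 2k2 + 2k3 + k4): V^s = 0.2500, V^t = -0.2473
step 2: k1 = (0.000021, 0.020356), k2 = (0.000220, 0.044018), k3 = (0.000216, 0.043158), k4 = (0.001155, 0.077394); V <- V + (h/6)(k1 + 2k2 + 2k3 + k4): V^s = 0.2501, V^t = -0.2321
step 3: k1 = (0.001151, 0.077084), k2 = (0.003808, 0.115457), k3 = (0.003659, 0.110950), k4 = (0.008194, 0.139302); V <- V + (h/6)(k1 + 2k2 + 2k3 + k4): V^s = 0.2515, V^t = -0.1950


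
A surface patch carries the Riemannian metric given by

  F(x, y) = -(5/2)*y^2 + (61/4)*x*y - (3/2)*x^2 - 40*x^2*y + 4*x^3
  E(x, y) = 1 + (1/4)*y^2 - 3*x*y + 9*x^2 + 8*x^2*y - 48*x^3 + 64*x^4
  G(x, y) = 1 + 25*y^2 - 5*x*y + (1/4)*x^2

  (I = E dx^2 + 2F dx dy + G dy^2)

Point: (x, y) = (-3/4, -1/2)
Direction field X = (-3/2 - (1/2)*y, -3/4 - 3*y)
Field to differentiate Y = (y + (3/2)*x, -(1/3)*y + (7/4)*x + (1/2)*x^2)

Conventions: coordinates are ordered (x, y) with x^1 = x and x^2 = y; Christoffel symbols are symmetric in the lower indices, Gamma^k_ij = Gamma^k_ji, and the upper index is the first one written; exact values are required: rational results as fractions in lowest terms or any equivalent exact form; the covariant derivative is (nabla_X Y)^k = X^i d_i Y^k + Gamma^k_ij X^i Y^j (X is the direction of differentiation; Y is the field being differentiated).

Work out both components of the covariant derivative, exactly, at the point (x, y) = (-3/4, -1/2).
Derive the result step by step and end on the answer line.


E = 173/4, F = 221/16, G = 353/64 at the point
E_x = -195, E_y = 13/2, F_x = -229/8, F_y = -503/16, G_x = 17/8, G_y = -85/4
EG - F^2 = 3057/64;  g^inv = (64/3057) * [[353/64, -221/16], [-221/16, 173/4]]
first-kind symbols [ij,l] = (1/2)(d_i g_jl + d_j g_il - d_l g_ij): [xx,x] = E_x/2 = -195/2, [xx,y] = F_x - E_y/2 = -255/8, [xy,x] = E_y/2 = 13/4, [xy,y] = G_x/2 = 17/16, [yy,x] = F_y - G_x/2 = -65/2, [yy,y] = G_y/2 = -85/8
Gamma^x_ij = (G*[ij,x] - F*[ij,y])/(EG - F^2), Gamma^y_ij = (E*[ij,y] - F*[ij,x])/(EG - F^2)
Gamma_xxx = -2080/1019, Gamma_xxy = 208/3057, Gamma_xyy = -2080/3057, Gamma_yxx = -680/1019, Gamma_yxy = 68/3057, Gamma_yyy = -680/3057
X = (-5/4, 3/4), Y = (-13/8, -83/96) at the point

Answer: (nabla_X Y)^x = -177529/36684, (nabla_X Y)^y = -796579/293472


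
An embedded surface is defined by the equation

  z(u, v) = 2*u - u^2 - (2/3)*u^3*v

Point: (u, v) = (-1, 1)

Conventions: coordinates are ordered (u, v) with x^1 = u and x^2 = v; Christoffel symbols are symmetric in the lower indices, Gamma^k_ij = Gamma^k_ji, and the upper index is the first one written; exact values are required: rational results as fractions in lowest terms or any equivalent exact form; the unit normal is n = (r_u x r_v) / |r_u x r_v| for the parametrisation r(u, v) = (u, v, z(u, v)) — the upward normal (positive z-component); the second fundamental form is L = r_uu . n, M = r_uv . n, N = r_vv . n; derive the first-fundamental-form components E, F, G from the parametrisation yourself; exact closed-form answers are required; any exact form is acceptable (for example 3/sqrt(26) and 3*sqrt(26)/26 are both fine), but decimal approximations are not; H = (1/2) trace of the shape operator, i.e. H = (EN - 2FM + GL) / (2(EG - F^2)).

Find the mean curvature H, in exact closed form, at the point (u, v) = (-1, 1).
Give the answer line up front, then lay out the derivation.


Answer: H = 111/343

z_u = 2, z_v = 2/3, z_uu = 2, z_uv = -2, z_vv = 0
E = 5, F = 4/3, G = 13/9; answer radicand W^2 = 49/9
unnormalised second-form numerators: l = 2, m = -2, n = 0; L = l/sqrt(49/9), and similarly M = m/sqrt(W^2), N = n/sqrt(W^2)
H = (E*n - 2*F*m + G*l) / (2*(EG - F^2)*sqrt(W^2)); E*n - 2*F*m + G*l = 74/9, EG - F^2 = 49/9, so H = (37/49)/sqrt(49/9)


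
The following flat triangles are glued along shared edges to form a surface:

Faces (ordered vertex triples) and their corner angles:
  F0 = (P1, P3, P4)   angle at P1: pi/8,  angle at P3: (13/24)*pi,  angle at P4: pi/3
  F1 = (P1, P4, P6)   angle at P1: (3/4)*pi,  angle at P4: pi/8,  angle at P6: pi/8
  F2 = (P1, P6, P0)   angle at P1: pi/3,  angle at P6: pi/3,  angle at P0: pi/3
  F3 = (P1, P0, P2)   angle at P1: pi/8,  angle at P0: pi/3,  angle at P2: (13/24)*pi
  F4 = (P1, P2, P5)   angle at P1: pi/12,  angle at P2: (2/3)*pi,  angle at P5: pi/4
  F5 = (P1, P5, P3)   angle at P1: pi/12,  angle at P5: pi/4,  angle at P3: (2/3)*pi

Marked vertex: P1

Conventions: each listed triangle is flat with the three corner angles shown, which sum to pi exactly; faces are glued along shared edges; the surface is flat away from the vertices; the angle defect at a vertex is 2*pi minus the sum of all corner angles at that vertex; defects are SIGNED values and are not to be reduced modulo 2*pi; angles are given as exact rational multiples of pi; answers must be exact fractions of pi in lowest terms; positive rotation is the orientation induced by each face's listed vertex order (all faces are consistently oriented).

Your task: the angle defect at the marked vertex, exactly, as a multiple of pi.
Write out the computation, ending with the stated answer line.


Sum of corner angles at P1: (3/2)*pi
defect = 2*pi - (3/2)*pi

Answer: defect(P1) = pi/2


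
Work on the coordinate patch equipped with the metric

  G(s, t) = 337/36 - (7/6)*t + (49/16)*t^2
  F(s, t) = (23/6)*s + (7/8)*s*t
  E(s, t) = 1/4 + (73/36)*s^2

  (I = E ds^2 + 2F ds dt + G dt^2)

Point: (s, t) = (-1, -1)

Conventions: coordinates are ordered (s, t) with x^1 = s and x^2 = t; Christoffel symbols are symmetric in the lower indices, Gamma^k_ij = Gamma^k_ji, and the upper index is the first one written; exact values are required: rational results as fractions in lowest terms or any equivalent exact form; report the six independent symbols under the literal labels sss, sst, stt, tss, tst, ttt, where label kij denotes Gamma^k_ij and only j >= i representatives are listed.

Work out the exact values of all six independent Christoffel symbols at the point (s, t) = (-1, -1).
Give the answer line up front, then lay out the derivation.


Answer: Gamma_sss = -97492/115105, Gamma_sst = 0, Gamma_stt = -117558/115105, Gamma_tss = 3834/115105, Gamma_tst = 0, Gamma_ttt = -56469/115105

E = 41/18, F = -71/24, G = 1957/144 at the point
E_s = -73/18, E_t = 0, F_s = 71/24, F_t = -7/8, G_s = 0, G_t = -175/24
EG - F^2 = 115105/5184;  g^inv = (5184/115105) * [[1957/144, 71/24], [71/24, 41/18]]
first-kind symbols [ij,l] = (1/2)(d_i g_jl + d_j g_il - d_l g_ij): [ss,s] = E_s/2 = -73/36, [ss,t] = F_s - E_t/2 = 71/24, [st,s] = E_t/2 = 0, [st,t] = G_s/2 = 0, [tt,s] = F_t - G_s/2 = -7/8, [tt,t] = G_t/2 = -175/48
Gamma^s_ij = (G*[ij,s] - F*[ij,t])/(EG - F^2), Gamma^t_ij = (E*[ij,t] - F*[ij,s])/(EG - F^2)


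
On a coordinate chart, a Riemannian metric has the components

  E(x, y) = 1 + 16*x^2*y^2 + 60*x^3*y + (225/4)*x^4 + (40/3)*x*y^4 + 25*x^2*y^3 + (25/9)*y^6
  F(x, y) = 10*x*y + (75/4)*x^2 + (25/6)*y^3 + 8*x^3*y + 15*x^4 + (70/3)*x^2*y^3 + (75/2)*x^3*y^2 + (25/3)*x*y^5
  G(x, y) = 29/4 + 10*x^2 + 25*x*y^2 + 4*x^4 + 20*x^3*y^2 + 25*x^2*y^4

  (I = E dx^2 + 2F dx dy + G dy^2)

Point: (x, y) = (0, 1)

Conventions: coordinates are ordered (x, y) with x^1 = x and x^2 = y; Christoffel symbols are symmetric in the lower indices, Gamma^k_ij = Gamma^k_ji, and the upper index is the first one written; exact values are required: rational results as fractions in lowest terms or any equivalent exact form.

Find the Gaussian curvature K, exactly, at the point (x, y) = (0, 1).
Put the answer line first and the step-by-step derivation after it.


Answer: K = -32400/130321

E = 34/9, F = 25/6, G = 29/4, EG - F^2 = 361/36 at the point
E_x = 40/3, E_y = 50/3, F_x = 55/3, F_y = 25/2, G_x = 25, G_y = 0
E_yy = 250/3, F_xy = 155/3, G_xx = 70
Compute both Brioschi determinants and normalise by (EG - F^2)^2.
M1 = [[-E_yy/2 + F_xy - G_xx/2, E_x/2, F_x - E_y/2], [F_y - G_x/2, E, F], [G_y/2, F, G]] = [[-25, 20/3, 10], [0, 34/9, 25/6], [0, 25/6, 29/4]]; det M1 = -9025/36
M2 = [[0, E_y/2, G_x/2], [E_y/2, E, F], [G_x/2, F, G]] = [[0, 25/3, 25/2], [25/3, 34/9, 25/6], [25/2, 25/6, 29/4]]; det M2 = -8125/36
det M1 - det M2 = -25; K = -25 / (361/36)^2 = -32400/130321


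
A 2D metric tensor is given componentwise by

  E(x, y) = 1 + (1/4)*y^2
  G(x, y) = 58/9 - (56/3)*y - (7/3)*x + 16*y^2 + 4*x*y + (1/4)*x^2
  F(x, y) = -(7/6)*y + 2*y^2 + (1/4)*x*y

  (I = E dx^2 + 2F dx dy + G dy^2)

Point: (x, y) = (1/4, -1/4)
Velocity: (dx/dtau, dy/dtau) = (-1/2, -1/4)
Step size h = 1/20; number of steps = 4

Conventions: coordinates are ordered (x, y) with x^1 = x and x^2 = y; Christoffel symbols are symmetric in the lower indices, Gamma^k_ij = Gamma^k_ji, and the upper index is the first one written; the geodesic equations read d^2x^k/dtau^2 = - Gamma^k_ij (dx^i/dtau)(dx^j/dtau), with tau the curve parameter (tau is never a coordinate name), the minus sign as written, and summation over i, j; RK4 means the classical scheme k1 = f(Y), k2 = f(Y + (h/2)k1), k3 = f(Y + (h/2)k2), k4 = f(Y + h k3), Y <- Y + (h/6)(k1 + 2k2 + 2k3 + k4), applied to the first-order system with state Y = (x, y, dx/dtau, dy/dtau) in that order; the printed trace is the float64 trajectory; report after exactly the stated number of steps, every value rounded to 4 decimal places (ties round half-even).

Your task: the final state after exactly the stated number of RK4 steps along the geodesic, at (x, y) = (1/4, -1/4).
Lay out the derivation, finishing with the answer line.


f(Y) = (dx/dtau, dy/dtau, -Gamma^x_ij Y'^i Y'^j, -Gamma^y_ij Y'^i Y'^j) with the Gammas evaluated at the stage position; h = 0.050000; intermediate values shown to 6 dp
step 0: x = 0.2500, y = -0.2500, dx/dtau = -0.5000, dy/dtau = -0.2500
step 1:
  k1: at (x, y) = (0.250000, -0.250000), (dx/dtau, dy/dtau) = (-0.500000, -0.250000); Gamma_xxx = 0.000000, Gamma_xxy = -0.005527, Gamma_xyy = -0.044212, Gamma_yxx = 0.000000, Gamma_yxy = -0.141848, Gamma_yyy = -1.134787; k1 = (-0.500000, -0.250000, 0.004145, 0.106386)
  k2: at (x, y) = (0.237500, -0.256250), (dx/dtau, dy/dtau) = (-0.499896, -0.247340); Gamma_xxx = 0.000000, Gamma_xxy = -0.005565, Gamma_xyy = -0.044521, Gamma_yxx = 0.000000, Gamma_yxy = -0.140713, Gamma_yyy = -1.125704; k2 = (-0.499896, -0.247340, 0.004100, 0.103664)
  k3: at (x, y) = (0.237503, -0.256184), (dx/dtau, dy/dtau) = (-0.499898, -0.247408); Gamma_xxx = 0.000000, Gamma_xxy = -0.005565, Gamma_xyy = -0.044517, Gamma_yxx = 0.000000, Gamma_yxy = -0.140723, Gamma_yyy = -1.125781; k3 = (-0.499898, -0.247408, 0.004101, 0.103719)
  k4: at (x, y) = (0.225005, -0.262370), (dx/dtau, dy/dtau) = (-0.499795, -0.244814); Gamma_xxx = 0.000000, Gamma_xxy = -0.005600, Gamma_xyy = -0.044803, Gamma_yxx = 0.000000, Gamma_yxy = -0.139612, Gamma_yyy = -1.116895; k4 = (-0.499795, -0.244814, 0.004056, 0.101105)
  Y <- Y + (h/6)(k1 + 2k2 + 2k3 + k4): x = 0.2250, y = -0.2624, dx/dtau = -0.4998, dy/dtau = -0.2448
step 2:
  k1: at (x, y) = (0.225005, -0.262369), (dx/dtau, dy/dtau) = (-0.499795, -0.244815); Gamma_xxx = 0.000000, Gamma_xxy = -0.005600, Gamma_xyy = -0.044803, Gamma_yxx = 0.000000, Gamma_yxy = -0.139612, Gamma_yyy = -1.116897; k1 = (-0.499795, -0.244815, 0.004056, 0.101105)
  k2: at (x, y) = (0.212510, -0.268490), (dx/dtau, dy/dtau) = (-0.499694, -0.242287); Gamma_xxx = 0.000000, Gamma_xxy = -0.005634, Gamma_xyy = -0.045068, Gamma_yxx = 0.000000, Gamma_yxy = -0.138526, Gamma_yyy = -1.108208; k2 = (-0.499694, -0.242287, 0.004010, 0.098598)
  k3: at (x, y) = (0.212513, -0.268426), (dx/dtau, dy/dtau) = (-0.499695, -0.242350); Gamma_xxx = 0.000000, Gamma_xxy = -0.005633, Gamma_xyy = -0.045064, Gamma_yxx = 0.000000, Gamma_yxy = -0.138535, Gamma_yyy = -1.108279; k3 = (-0.499695, -0.242350, 0.004011, 0.098646)
  k4: at (x, y) = (0.200020, -0.274487), (dx/dtau, dy/dtau) = (-0.499594, -0.239882); Gamma_xxx = 0.000000, Gamma_xxy = -0.005664, Gamma_xyy = -0.045309, Gamma_yxx = 0.000000, Gamma_yxy = -0.137472, Gamma_yyy = -1.099774; k4 = (-0.499594, -0.239882, 0.003965, 0.096235)
  Y <- Y + (h/6)(k1 + 2k2 + 2k3 + k4): x = 0.2000, y = -0.2745, dx/dtau = -0.4996, dy/dtau = -0.2399
step 3:
  k1: at (x, y) = (0.200020, -0.274486), (dx/dtau, dy/dtau) = (-0.499594, -0.239883); Gamma_xxx = 0.000000, Gamma_xxy = -0.005664, Gamma_xyy = -0.045309, Gamma_yxx = 0.000000, Gamma_yxy = -0.137472, Gamma_yyy = -1.099775; k1 = (-0.499594, -0.239883, 0.003965, 0.096235)
  k2: at (x, y) = (0.187531, -0.280483), (dx/dtau, dy/dtau) = (-0.499495, -0.237477); Gamma_xxx = 0.000000, Gamma_xxy = -0.005692, Gamma_xyy = -0.045535, Gamma_yxx = 0.000000, Gamma_yxy = -0.136432, Gamma_yyy = -1.091454; k2 = (-0.499495, -0.237477, 0.003918, 0.093919)
  k3: at (x, y) = (0.187533, -0.280423), (dx/dtau, dy/dtau) = (-0.499496, -0.237535); Gamma_xxx = 0.000000, Gamma_xxy = -0.005691, Gamma_xyy = -0.045532, Gamma_yxx = 0.000000, Gamma_yxy = -0.136440, Gamma_yyy = -1.091520; k3 = (-0.499496, -0.237535, 0.003920, 0.093963)
  k4: at (x, y) = (0.175046, -0.286362), (dx/dtau, dy/dtau) = (-0.499398, -0.235184); Gamma_xxx = 0.000000, Gamma_xxy = -0.005718, Gamma_xyy = -0.045741, Gamma_yxx = 0.000000, Gamma_yxy = -0.135421, Gamma_yyy = -1.083371; k4 = (-0.499398, -0.235184, 0.003873, 0.091734)
  Y <- Y + (h/6)(k1 + 2k2 + 2k3 + k4): x = 0.1750, y = -0.2864, dx/dtau = -0.4994, dy/dtau = -0.2352
step 4:
  k1: at (x, y) = (0.175046, -0.286361), (dx/dtau, dy/dtau) = (-0.499399, -0.235185); Gamma_xxx = 0.000000, Gamma_xxy = -0.005718, Gamma_xyy = -0.045741, Gamma_yxx = 0.000000, Gamma_yxy = -0.135421, Gamma_yyy = -1.083372; k1 = (-0.499399, -0.235185, 0.003873, 0.091734)
  k2: at (x, y) = (0.162561, -0.292241), (dx/dtau, dy/dtau) = (-0.499302, -0.232891); Gamma_xxx = 0.000000, Gamma_xxy = -0.005742, Gamma_xyy = -0.045933, Gamma_yxx = 0.000000, Gamma_yxy = -0.134424, Gamma_yyy = -1.075393; k2 = (-0.499302, -0.232891, 0.003827, 0.089590)
  k3: at (x, y) = (0.162563, -0.292184), (dx/dtau, dy/dtau) = (-0.499303, -0.232945); Gamma_xxx = 0.000000, Gamma_xxy = -0.005741, Gamma_xyy = -0.045930, Gamma_yxx = 0.000000, Gamma_yxy = -0.134432, Gamma_yyy = -1.075455; k3 = (-0.499303, -0.232945, 0.003828, 0.089629)
  k4: at (x, y) = (0.150080, -0.298009), (dx/dtau, dy/dtau) = (-0.499207, -0.230703); Gamma_xxx = 0.000000, Gamma_xxy = -0.005763, Gamma_xyy = -0.046107, Gamma_yxx = 0.000000, Gamma_yxy = -0.133455, Gamma_yyy = -1.067637; k4 = (-0.499207, -0.230703, 0.003781, 0.087564)
  Y <- Y + (h/6)(k1 + 2k2 + 2k3 + k4): x = 0.1501, y = -0.2980, dx/dtau = -0.4992, dy/dtau = -0.2307

Answer: x = 0.1501, y = -0.2980, dx/dtau = -0.4992, dy/dtau = -0.2307


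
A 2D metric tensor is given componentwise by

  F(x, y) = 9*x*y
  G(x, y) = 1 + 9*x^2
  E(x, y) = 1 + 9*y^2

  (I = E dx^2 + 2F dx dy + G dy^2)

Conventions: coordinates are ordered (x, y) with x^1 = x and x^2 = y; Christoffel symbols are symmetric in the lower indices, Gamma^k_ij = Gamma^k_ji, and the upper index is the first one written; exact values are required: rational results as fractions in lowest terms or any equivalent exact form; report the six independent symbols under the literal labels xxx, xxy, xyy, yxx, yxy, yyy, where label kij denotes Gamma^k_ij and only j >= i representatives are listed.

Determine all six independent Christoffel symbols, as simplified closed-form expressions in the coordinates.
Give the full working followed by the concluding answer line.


E = 1 + 9*y^2; F = 9*x*y; G = 1 + 9*x^2
Gamma^k_ij = (1/2) g^{kl} (d_i g_jl + d_j g_il - d_l g_ij), with g^inv = (1/(EG-F^2)) [[G, -F], [-F, E]]
first partials: E_x = 0, E_y = 18*y, F_x = 9*y, F_y = 9*x, G_x = 18*x, G_y = 0
D = EG - F^2 = 1 + 9*y^2 + 9*x^2
expanded: Gamma^x_xx = (G E_x - 2F F_x + F E_y)/(2D), Gamma^x_xy = (G E_y - F G_x)/(2D), Gamma^x_yy = (2G F_y - G G_x - F G_y)/(2D), Gamma^y_xx = (2E F_x - E E_y - F E_x)/(2D), Gamma^y_xy = (E G_x - F E_y)/(2D), Gamma^y_yy = (E G_y - 2F F_y + F G_x)/(2D); substitute and cancel common factors

Answer: Gamma_xxx = 0, Gamma_xxy = 9*y/(9*x^2 + 9*y^2 + 1), Gamma_xyy = 0, Gamma_yxx = 0, Gamma_yxy = 9*x/(9*x^2 + 9*y^2 + 1), Gamma_yyy = 0


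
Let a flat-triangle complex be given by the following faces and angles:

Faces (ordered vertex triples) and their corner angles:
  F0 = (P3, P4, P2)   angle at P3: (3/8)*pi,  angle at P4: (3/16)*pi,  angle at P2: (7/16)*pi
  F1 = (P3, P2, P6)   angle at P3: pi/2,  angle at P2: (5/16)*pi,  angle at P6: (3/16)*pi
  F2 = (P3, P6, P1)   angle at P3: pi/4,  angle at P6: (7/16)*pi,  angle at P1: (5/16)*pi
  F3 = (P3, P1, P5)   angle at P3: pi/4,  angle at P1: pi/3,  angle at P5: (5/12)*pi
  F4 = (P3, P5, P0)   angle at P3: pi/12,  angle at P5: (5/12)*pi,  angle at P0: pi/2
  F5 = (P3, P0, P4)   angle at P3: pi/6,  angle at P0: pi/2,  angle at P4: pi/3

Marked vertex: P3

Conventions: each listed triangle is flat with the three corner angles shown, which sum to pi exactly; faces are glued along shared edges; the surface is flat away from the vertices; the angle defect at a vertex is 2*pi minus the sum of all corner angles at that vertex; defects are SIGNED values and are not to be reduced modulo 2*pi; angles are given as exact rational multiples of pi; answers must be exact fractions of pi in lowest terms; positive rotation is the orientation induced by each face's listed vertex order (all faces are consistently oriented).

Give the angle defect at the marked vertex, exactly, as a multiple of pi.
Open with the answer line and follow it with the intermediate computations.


Answer: defect(P3) = (3/8)*pi

Sum of corner angles at P3: (13/8)*pi
defect = 2*pi - (13/8)*pi


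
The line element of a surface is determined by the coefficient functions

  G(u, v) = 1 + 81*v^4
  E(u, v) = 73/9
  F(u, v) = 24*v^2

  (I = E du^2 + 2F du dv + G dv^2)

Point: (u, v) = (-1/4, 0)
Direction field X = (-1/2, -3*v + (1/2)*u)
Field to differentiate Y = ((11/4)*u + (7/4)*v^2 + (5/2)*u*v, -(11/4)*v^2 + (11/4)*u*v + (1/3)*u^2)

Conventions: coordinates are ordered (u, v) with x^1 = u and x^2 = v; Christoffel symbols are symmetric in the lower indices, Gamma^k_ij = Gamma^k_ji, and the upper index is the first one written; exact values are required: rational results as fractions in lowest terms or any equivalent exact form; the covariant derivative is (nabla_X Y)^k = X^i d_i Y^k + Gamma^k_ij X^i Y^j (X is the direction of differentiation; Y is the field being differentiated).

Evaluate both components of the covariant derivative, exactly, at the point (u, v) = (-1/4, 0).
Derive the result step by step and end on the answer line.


E = 73/9, F = 0, G = 1 at the point
E_u = 0, E_v = 0, F_u = 0, F_v = 0, G_u = 0, G_v = 0
EG - F^2 = 73/9;  g^inv = (9/73) * [[1, 0], [0, 73/9]]
first-kind symbols [ij,l] = (1/2)(d_i g_jl + d_j g_il - d_l g_ij): [uu,u] = E_u/2 = 0, [uu,v] = F_u - E_v/2 = 0, [uv,u] = E_v/2 = 0, [uv,v] = G_u/2 = 0, [vv,u] = F_v - G_u/2 = 0, [vv,v] = G_v/2 = 0
Gamma^u_ij = (G*[ij,u] - F*[ij,v])/(EG - F^2), Gamma^v_ij = (E*[ij,v] - F*[ij,u])/(EG - F^2)
Gamma_uuu = 0, Gamma_uuv = 0, Gamma_uvv = 0, Gamma_vuu = 0, Gamma_vuv = 0, Gamma_vvv = 0
X = (-1/2, -1/8), Y = (-11/16, 1/48) at the point

Answer: (nabla_X Y)^u = -83/64, (nabla_X Y)^v = 65/384


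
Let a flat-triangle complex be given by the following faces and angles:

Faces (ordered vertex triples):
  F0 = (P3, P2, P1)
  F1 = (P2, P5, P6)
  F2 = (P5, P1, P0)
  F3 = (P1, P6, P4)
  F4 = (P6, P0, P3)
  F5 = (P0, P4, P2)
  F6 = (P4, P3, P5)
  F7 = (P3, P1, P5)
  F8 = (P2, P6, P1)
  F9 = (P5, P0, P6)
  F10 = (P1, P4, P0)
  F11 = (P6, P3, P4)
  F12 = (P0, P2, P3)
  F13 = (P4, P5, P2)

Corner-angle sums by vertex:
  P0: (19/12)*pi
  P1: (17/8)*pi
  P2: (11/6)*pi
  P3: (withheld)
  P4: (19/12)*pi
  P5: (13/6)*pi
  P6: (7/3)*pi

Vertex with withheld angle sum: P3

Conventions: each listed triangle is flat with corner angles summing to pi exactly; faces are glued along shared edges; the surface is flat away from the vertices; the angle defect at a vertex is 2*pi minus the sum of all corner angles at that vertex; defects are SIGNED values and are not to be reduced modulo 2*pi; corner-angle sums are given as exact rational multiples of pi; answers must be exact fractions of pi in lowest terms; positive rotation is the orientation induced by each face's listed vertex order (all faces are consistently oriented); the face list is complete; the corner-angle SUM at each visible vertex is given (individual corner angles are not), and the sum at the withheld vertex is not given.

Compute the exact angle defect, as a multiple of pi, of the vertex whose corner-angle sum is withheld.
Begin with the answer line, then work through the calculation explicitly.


Answer: defect(P3) = (-3/8)*pi

V = 7, E = 21, F = 14; chi = V - E + F = 0
Gauss-Bonnet: total defect = 2*pi*chi = 0; visible defects sum to (3/8)*pi


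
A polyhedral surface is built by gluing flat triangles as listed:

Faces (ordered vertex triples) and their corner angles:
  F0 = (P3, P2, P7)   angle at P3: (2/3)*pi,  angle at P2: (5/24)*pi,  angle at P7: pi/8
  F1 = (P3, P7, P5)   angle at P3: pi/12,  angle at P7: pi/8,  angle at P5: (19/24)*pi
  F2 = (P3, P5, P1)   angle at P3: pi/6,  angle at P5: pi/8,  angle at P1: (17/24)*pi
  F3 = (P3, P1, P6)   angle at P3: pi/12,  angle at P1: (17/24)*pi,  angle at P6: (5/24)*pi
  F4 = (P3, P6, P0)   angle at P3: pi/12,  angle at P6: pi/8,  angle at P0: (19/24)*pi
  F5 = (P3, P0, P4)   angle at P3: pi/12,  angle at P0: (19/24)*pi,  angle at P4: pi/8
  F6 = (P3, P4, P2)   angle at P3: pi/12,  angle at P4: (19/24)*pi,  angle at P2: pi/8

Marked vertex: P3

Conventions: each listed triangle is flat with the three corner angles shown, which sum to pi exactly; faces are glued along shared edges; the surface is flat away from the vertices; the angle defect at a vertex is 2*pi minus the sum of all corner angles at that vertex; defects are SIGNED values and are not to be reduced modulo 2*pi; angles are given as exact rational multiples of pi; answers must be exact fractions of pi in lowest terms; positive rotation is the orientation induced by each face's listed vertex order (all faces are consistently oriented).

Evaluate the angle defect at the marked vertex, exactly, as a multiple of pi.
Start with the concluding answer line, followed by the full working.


Answer: defect(P3) = (3/4)*pi

Sum of corner angles at P3: (5/4)*pi
defect = 2*pi - (5/4)*pi


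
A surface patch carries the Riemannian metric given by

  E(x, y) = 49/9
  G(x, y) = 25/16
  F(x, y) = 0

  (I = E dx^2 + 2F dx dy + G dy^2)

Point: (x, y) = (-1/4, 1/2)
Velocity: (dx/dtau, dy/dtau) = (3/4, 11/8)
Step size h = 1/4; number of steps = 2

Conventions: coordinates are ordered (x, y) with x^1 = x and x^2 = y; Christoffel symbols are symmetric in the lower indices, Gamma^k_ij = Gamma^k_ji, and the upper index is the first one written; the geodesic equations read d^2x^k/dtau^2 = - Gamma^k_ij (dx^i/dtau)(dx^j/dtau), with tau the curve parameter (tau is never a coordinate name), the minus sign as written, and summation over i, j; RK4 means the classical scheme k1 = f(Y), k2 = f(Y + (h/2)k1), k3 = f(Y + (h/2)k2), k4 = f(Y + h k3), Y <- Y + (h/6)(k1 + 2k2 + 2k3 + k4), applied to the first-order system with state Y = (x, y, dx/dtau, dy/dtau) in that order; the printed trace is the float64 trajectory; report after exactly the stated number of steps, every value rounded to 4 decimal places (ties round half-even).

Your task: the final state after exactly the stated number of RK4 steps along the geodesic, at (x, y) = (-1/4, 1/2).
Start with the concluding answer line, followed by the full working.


Answer: x = 0.1250, y = 1.1875, dx/dtau = 0.7500, dy/dtau = 1.3750

f(Y) = (dx/dtau, dy/dtau, -Gamma^x_ij Y'^i Y'^j, -Gamma^y_ij Y'^i Y'^j) with the Gammas evaluated at the stage position; h = 0.250000; intermediate values shown to 6 dp
step 0: x = -0.2500, y = 0.5000, dx/dtau = 0.7500, dy/dtau = 1.3750
step 1:
  k1: at (x, y) = (-0.250000, 0.500000), (dx/dtau, dy/dtau) = (0.750000, 1.375000); Gamma_xxx = 0.000000, Gamma_xxy = 0.000000, Gamma_xyy = 0.000000, Gamma_yxx = 0.000000, Gamma_yxy = 0.000000, Gamma_yyy = 0.000000; k1 = (0.750000, 1.375000, 0.000000, 0.000000)
  k2: at (x, y) = (-0.156250, 0.671875), (dx/dtau, dy/dtau) = (0.750000, 1.375000); Gamma_xxx = 0.000000, Gamma_xxy = 0.000000, Gamma_xyy = 0.000000, Gamma_yxx = 0.000000, Gamma_yxy = 0.000000, Gamma_yyy = 0.000000; k2 = (0.750000, 1.375000, 0.000000, 0.000000)
  k3: at (x, y) = (-0.156250, 0.671875), (dx/dtau, dy/dtau) = (0.750000, 1.375000); Gamma_xxx = 0.000000, Gamma_xxy = 0.000000, Gamma_xyy = 0.000000, Gamma_yxx = 0.000000, Gamma_yxy = 0.000000, Gamma_yyy = 0.000000; k3 = (0.750000, 1.375000, 0.000000, 0.000000)
  k4: at (x, y) = (-0.062500, 0.843750), (dx/dtau, dy/dtau) = (0.750000, 1.375000); Gamma_xxx = 0.000000, Gamma_xxy = 0.000000, Gamma_xyy = 0.000000, Gamma_yxx = 0.000000, Gamma_yxy = 0.000000, Gamma_yyy = 0.000000; k4 = (0.750000, 1.375000, 0.000000, 0.000000)
  Y <- Y + (h/6)(k1 + 2k2 + 2k3 + k4): x = -0.0625, y = 0.8438, dx/dtau = 0.7500, dy/dtau = 1.3750
step 2:
  k1: at (x, y) = (-0.062500, 0.843750), (dx/dtau, dy/dtau) = (0.750000, 1.375000); Gamma_xxx = 0.000000, Gamma_xxy = 0.000000, Gamma_xyy = 0.000000, Gamma_yxx = 0.000000, Gamma_yxy = 0.000000, Gamma_yyy = 0.000000; k1 = (0.750000, 1.375000, 0.000000, 0.000000)
  k2: at (x, y) = (0.031250, 1.015625), (dx/dtau, dy/dtau) = (0.750000, 1.375000); Gamma_xxx = 0.000000, Gamma_xxy = 0.000000, Gamma_xyy = 0.000000, Gamma_yxx = 0.000000, Gamma_yxy = 0.000000, Gamma_yyy = 0.000000; k2 = (0.750000, 1.375000, 0.000000, 0.000000)
  k3: at (x, y) = (0.031250, 1.015625), (dx/dtau, dy/dtau) = (0.750000, 1.375000); Gamma_xxx = 0.000000, Gamma_xxy = 0.000000, Gamma_xyy = 0.000000, Gamma_yxx = 0.000000, Gamma_yxy = 0.000000, Gamma_yyy = 0.000000; k3 = (0.750000, 1.375000, 0.000000, 0.000000)
  k4: at (x, y) = (0.125000, 1.187500), (dx/dtau, dy/dtau) = (0.750000, 1.375000); Gamma_xxx = 0.000000, Gamma_xxy = 0.000000, Gamma_xyy = 0.000000, Gamma_yxx = 0.000000, Gamma_yxy = 0.000000, Gamma_yyy = 0.000000; k4 = (0.750000, 1.375000, 0.000000, 0.000000)
  Y <- Y + (h/6)(k1 + 2k2 + 2k3 + k4): x = 0.1250, y = 1.1875, dx/dtau = 0.7500, dy/dtau = 1.3750


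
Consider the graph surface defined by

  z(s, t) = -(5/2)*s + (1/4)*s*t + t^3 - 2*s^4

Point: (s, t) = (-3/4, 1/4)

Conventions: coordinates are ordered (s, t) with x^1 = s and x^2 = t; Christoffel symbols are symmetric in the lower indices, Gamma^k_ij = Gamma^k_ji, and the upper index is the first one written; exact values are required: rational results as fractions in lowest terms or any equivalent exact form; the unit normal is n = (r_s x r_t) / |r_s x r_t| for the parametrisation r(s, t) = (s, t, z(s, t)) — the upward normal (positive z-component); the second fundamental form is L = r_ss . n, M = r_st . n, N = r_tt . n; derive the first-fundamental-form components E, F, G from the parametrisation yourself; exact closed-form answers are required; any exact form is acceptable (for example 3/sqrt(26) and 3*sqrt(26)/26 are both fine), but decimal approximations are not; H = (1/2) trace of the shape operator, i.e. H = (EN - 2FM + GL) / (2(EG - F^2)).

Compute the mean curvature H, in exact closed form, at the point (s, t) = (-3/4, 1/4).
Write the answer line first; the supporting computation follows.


Answer: H = -21876*sqrt(481)/231361

z_s = 15/16, z_t = 0, z_ss = -27/2, z_st = 1/4, z_tt = 3/2
E = 481/256, F = 0, G = 1; answer radicand W^2 = 481/256
unnormalised second-form numerators: l = -27/2, m = 1/4, n = 3/2; L = l/sqrt(481/256), and similarly M = m/sqrt(W^2), N = n/sqrt(W^2)
H = (E*n - 2*F*m + G*l) / (2*(EG - F^2)*sqrt(W^2)); E*n - 2*F*m + G*l = -5469/512, EG - F^2 = 481/256, so H = (-5469/1924)/sqrt(481/256)


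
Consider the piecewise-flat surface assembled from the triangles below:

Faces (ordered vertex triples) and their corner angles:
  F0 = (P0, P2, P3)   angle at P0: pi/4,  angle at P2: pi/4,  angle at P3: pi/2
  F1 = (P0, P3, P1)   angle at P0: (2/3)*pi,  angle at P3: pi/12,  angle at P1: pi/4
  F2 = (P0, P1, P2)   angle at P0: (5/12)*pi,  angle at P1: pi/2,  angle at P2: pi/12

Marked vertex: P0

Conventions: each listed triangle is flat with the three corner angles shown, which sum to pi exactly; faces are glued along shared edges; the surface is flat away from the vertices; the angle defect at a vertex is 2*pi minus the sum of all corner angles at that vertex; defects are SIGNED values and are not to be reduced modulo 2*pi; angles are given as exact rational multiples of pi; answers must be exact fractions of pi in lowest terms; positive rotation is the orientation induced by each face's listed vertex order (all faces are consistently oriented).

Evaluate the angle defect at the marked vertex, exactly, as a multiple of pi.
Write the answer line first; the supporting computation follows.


Answer: defect(P0) = (2/3)*pi

Sum of corner angles at P0: (4/3)*pi
defect = 2*pi - (4/3)*pi


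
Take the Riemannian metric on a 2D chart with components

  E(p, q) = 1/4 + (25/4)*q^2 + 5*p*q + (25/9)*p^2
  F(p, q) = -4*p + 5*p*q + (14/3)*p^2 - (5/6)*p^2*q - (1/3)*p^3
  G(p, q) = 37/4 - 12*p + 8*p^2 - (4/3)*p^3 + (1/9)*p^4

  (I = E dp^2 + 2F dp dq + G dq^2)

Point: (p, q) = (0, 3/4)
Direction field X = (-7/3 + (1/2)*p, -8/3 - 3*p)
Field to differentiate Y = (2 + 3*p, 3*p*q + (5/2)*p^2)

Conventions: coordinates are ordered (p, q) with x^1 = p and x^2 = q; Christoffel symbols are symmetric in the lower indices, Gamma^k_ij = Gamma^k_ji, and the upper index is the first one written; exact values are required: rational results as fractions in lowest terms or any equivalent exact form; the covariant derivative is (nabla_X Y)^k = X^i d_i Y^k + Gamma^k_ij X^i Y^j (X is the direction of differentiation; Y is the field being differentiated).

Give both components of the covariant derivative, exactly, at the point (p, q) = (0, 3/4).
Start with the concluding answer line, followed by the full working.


Answer: (nabla_X Y)^p = -3847/241, (nabla_X Y)^q = 311/444

E = 241/64, F = 0, G = 37/4 at the point
E_p = 15/4, E_q = 75/8, F_p = -1/4, F_q = 0, G_p = -12, G_q = 0
EG - F^2 = 8917/256;  g^inv = (256/8917) * [[37/4, 0], [0, 241/64]]
first-kind symbols [ij,l] = (1/2)(d_i g_jl + d_j g_il - d_l g_ij): [pp,p] = E_p/2 = 15/8, [pp,q] = F_p - E_q/2 = -79/16, [pq,p] = E_q/2 = 75/16, [pq,q] = G_p/2 = -6, [qq,p] = F_q - G_p/2 = 6, [qq,q] = G_q/2 = 0
Gamma^p_ij = (G*[ij,p] - F*[ij,q])/(EG - F^2), Gamma^q_ij = (E*[ij,q] - F*[ij,p])/(EG - F^2)
Gamma_ppp = 120/241, Gamma_ppq = 300/241, Gamma_pqq = 384/241, Gamma_qpp = -79/148, Gamma_qpq = -24/37, Gamma_qqq = 0
X = (-7/3, -8/3), Y = (2, 0) at the point


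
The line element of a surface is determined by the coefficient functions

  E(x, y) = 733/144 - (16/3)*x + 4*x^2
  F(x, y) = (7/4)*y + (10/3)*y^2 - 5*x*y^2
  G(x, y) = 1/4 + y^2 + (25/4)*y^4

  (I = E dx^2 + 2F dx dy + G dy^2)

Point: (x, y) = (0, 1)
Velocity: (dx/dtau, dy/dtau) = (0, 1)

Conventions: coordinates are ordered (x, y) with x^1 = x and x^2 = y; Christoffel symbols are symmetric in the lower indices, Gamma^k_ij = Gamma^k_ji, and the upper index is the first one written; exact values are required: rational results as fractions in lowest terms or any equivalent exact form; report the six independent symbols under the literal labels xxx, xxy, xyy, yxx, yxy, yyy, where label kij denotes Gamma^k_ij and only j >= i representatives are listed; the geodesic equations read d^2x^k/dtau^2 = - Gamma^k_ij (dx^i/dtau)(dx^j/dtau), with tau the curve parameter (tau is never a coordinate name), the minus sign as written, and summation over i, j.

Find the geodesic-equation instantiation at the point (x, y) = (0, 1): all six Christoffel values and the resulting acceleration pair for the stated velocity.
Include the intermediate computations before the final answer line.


E = 733/144, F = 61/12, G = 15/2 at the point
E_x = -16/3, E_y = 0, F_x = -5, F_y = 101/12, G_x = 0, G_y = 27
EG - F^2 = 3553/288;  g^inv = (288/3553) * [[15/2, -61/12], [-61/12, 733/144]]
first-kind symbols [ij,l] = (1/2)(d_i g_jl + d_j g_il - d_l g_ij): [xx,x] = E_x/2 = -8/3, [xx,y] = F_x - E_y/2 = -5, [xy,x] = E_y/2 = 0, [xy,y] = G_x/2 = 0, [yy,x] = F_y - G_x/2 = 101/12, [yy,y] = G_y/2 = 27/2
Gamma^x_ij = (G*[ij,x] - F*[ij,y])/(EG - F^2), Gamma^y_ij = (E*[ij,y] - F*[ij,x])/(EG - F^2)
Gamma_xxx = 1560/3553, Gamma_xxy = 0, Gamma_xyy = -144/323, Gamma_yxx = -3426/3553, Gamma_yxy = 0, Gamma_yyy = 679/323
d^2x/dtau^2 = -(Gamma_xxx*(0)^2 + 2*Gamma_xxy*(0)*(1) + Gamma_xyy*(1)^2) = 144/323
d^2y/dtau^2 = -(Gamma_yxx*(0)^2 + 2*Gamma_yxy*(0)*(1) + Gamma_yyy*(1)^2) = -679/323

Answer: Gamma_xxx = 1560/3553, Gamma_xxy = 0, Gamma_xyy = -144/323, Gamma_yxx = -3426/3553, Gamma_yxy = 0, Gamma_yyy = 679/323; accelerations (d^2x/dtau^2, d^2y/dtau^2) = (144/323, -679/323)


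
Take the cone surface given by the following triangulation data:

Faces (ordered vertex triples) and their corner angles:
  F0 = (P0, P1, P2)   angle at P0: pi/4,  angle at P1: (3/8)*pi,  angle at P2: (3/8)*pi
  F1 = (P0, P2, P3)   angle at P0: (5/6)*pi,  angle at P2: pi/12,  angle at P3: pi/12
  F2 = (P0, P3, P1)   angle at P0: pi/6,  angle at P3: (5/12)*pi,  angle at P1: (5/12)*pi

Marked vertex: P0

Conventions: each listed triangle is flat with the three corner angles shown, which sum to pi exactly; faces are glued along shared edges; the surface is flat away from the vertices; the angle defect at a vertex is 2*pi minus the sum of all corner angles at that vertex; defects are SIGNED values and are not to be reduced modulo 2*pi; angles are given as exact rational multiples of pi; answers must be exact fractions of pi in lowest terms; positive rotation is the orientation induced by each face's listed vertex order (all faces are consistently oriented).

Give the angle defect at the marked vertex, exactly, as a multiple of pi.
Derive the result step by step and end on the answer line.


Sum of corner angles at P0: (5/4)*pi
defect = 2*pi - (5/4)*pi

Answer: defect(P0) = (3/4)*pi


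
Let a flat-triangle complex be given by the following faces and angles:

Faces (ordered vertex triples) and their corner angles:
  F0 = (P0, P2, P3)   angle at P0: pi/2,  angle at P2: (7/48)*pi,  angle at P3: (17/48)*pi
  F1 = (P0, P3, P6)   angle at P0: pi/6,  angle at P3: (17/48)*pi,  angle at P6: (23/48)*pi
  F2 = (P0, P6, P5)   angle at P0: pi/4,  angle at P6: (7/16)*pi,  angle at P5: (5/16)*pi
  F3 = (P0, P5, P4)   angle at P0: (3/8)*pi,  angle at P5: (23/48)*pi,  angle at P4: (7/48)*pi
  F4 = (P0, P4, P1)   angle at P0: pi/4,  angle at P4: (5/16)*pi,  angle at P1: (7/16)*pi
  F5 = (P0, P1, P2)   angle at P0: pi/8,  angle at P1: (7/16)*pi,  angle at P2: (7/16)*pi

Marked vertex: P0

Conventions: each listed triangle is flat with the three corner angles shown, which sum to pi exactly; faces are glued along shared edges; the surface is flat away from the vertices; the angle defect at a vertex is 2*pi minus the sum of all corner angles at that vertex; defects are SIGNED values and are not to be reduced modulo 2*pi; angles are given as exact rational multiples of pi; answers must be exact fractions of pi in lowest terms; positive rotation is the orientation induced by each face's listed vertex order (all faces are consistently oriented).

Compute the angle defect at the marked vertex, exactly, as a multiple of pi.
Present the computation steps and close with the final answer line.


Sum of corner angles at P0: (5/3)*pi
defect = 2*pi - (5/3)*pi

Answer: defect(P0) = pi/3


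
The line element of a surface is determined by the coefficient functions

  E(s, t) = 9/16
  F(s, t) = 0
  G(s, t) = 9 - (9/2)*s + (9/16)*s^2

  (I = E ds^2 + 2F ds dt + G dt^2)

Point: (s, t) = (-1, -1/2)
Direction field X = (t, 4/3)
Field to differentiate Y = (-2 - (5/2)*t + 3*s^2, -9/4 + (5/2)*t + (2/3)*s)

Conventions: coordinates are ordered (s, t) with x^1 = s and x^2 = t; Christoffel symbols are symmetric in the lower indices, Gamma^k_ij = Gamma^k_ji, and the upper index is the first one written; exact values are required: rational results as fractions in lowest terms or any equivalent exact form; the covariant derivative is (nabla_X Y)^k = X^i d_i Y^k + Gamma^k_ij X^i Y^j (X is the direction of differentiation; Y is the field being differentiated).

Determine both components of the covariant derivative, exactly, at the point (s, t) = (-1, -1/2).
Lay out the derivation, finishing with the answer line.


E = 9/16, F = 0, G = 225/16 at the point
E_s = 0, E_t = 0, F_s = 0, F_t = 0, G_s = -45/8, G_t = 0
EG - F^2 = 2025/256;  g^inv = (256/2025) * [[225/16, 0], [0, 9/16]]
first-kind symbols [ij,l] = (1/2)(d_i g_jl + d_j g_il - d_l g_ij): [ss,s] = E_s/2 = 0, [ss,t] = F_s - E_t/2 = 0, [st,s] = E_t/2 = 0, [st,t] = G_s/2 = -45/16, [tt,s] = F_t - G_s/2 = 45/16, [tt,t] = G_t/2 = 0
Gamma^s_ij = (G*[ij,s] - F*[ij,t])/(EG - F^2), Gamma^t_ij = (E*[ij,t] - F*[ij,s])/(EG - F^2)
Gamma_sss = 0, Gamma_sst = 0, Gamma_stt = 5, Gamma_tss = 0, Gamma_tst = -1/5, Gamma_ttt = 0
X = (-1/2, 4/3), Y = (9/4, -25/6) at the point

Answer: (nabla_X Y)^s = -253/9, (nabla_X Y)^t = 119/60


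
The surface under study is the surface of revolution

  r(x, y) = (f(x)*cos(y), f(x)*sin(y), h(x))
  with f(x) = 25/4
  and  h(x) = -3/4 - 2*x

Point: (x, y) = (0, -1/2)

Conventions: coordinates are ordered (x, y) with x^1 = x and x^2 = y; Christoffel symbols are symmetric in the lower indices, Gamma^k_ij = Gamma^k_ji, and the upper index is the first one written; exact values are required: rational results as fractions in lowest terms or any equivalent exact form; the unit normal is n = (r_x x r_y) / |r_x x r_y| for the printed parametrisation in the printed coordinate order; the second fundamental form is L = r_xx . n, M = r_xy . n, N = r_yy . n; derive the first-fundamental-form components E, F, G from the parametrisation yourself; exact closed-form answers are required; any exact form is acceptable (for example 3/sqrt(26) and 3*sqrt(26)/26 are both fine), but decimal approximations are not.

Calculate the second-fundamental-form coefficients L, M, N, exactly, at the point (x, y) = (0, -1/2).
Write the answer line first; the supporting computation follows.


Answer: L = 0, M = 0, N = -25/4

f = 25/4, f' = 0, f'' = 0, h' = -2, h'' = 0
E = 4, F = 0, G = 625/16; answer radicand W^2 = 4
unnormalised second-form numerators: l = 0, m = 0, n = -25/2; L = l/sqrt(4), and similarly M = m/sqrt(W^2), N = n/sqrt(W^2)
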